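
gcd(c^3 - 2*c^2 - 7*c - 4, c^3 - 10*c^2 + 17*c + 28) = c^2 - 3*c - 4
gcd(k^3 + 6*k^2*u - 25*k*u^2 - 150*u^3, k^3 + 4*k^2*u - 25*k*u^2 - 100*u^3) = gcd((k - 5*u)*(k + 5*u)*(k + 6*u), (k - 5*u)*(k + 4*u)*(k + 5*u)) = -k^2 + 25*u^2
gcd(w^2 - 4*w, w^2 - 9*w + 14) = 1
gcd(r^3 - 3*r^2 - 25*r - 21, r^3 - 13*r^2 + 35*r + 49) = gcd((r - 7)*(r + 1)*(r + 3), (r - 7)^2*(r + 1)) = r^2 - 6*r - 7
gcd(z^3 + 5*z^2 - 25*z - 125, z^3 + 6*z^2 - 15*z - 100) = z^2 + 10*z + 25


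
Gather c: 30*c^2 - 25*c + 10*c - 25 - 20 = 30*c^2 - 15*c - 45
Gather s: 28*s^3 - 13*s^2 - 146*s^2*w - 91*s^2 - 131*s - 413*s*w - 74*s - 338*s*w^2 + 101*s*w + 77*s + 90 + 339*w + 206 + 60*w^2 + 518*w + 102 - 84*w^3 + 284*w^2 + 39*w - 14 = 28*s^3 + s^2*(-146*w - 104) + s*(-338*w^2 - 312*w - 128) - 84*w^3 + 344*w^2 + 896*w + 384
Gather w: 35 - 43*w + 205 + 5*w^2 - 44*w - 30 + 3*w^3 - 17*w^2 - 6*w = 3*w^3 - 12*w^2 - 93*w + 210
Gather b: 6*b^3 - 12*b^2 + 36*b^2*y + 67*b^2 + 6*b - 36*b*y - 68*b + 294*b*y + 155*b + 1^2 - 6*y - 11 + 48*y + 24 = 6*b^3 + b^2*(36*y + 55) + b*(258*y + 93) + 42*y + 14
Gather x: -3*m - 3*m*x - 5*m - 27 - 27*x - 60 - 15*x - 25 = -8*m + x*(-3*m - 42) - 112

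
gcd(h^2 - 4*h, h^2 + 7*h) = h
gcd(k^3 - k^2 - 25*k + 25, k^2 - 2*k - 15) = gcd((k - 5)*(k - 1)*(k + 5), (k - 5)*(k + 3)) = k - 5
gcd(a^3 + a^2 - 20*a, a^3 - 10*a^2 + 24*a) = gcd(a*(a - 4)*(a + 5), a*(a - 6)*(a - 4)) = a^2 - 4*a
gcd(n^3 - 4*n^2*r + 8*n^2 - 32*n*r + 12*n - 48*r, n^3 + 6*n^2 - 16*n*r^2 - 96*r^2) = -n^2 + 4*n*r - 6*n + 24*r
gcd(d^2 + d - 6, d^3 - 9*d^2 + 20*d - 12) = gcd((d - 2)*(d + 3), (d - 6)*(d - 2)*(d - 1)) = d - 2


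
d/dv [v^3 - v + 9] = 3*v^2 - 1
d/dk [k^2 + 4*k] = 2*k + 4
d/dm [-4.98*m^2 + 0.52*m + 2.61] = 0.52 - 9.96*m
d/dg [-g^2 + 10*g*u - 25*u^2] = -2*g + 10*u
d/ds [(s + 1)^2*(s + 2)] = (s + 1)*(3*s + 5)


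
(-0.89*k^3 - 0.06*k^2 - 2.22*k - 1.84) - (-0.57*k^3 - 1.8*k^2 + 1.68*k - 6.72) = -0.32*k^3 + 1.74*k^2 - 3.9*k + 4.88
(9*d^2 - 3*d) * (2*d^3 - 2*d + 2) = 18*d^5 - 6*d^4 - 18*d^3 + 24*d^2 - 6*d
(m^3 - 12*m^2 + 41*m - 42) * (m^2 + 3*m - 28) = m^5 - 9*m^4 - 23*m^3 + 417*m^2 - 1274*m + 1176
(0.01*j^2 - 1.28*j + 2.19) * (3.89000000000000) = 0.0389*j^2 - 4.9792*j + 8.5191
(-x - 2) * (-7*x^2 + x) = 7*x^3 + 13*x^2 - 2*x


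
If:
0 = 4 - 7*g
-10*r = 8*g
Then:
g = 4/7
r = -16/35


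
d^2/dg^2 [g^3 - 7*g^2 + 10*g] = 6*g - 14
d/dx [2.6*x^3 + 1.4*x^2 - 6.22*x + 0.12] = 7.8*x^2 + 2.8*x - 6.22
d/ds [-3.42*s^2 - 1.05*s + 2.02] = -6.84*s - 1.05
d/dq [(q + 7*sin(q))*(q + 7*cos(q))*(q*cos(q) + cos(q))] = -(q + 1)*(q + 7*sin(q))*(7*sin(q) - 1)*cos(q) + (q + 1)*(q + 7*cos(q))*(7*cos(q) + 1)*cos(q) - (q + 7*sin(q))*(q + 7*cos(q))*(q*sin(q) - sqrt(2)*cos(q + pi/4))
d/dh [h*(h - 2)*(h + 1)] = 3*h^2 - 2*h - 2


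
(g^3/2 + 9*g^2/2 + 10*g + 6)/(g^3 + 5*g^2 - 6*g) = (g^2 + 3*g + 2)/(2*g*(g - 1))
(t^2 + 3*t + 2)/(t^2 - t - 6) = (t + 1)/(t - 3)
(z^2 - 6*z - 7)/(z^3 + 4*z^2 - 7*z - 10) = (z - 7)/(z^2 + 3*z - 10)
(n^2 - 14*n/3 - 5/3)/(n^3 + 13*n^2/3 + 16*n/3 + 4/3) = (n - 5)/(n^2 + 4*n + 4)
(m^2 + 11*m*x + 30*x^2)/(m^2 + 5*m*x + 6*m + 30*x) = (m + 6*x)/(m + 6)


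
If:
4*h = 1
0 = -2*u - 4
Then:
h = 1/4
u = -2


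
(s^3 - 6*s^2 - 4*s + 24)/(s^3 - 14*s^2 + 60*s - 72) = (s + 2)/(s - 6)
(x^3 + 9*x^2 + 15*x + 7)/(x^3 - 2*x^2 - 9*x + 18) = (x^3 + 9*x^2 + 15*x + 7)/(x^3 - 2*x^2 - 9*x + 18)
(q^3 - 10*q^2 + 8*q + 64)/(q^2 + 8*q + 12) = (q^2 - 12*q + 32)/(q + 6)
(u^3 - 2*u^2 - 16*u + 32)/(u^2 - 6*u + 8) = u + 4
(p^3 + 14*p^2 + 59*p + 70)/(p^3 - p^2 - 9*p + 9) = (p^3 + 14*p^2 + 59*p + 70)/(p^3 - p^2 - 9*p + 9)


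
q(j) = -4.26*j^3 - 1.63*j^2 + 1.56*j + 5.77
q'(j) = -12.78*j^2 - 3.26*j + 1.56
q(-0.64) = 5.22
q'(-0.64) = -1.59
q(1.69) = -16.81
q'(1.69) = -40.45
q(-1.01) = 6.92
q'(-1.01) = -8.18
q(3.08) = -129.36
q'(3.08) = -129.72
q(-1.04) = 7.18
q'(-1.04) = -8.87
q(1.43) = -7.79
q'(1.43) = -29.24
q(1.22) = -2.49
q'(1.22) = -21.44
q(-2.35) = 48.39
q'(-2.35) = -61.36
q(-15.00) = 13993.12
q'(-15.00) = -2825.04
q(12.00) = -7571.51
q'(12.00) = -1877.88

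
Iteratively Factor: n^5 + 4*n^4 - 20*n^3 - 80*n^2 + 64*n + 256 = (n + 4)*(n^4 - 20*n^2 + 64) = (n - 2)*(n + 4)*(n^3 + 2*n^2 - 16*n - 32) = (n - 2)*(n + 4)^2*(n^2 - 2*n - 8) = (n - 4)*(n - 2)*(n + 4)^2*(n + 2)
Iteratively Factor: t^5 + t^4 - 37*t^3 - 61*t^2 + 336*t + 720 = (t + 3)*(t^4 - 2*t^3 - 31*t^2 + 32*t + 240) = (t + 3)^2*(t^3 - 5*t^2 - 16*t + 80) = (t + 3)^2*(t + 4)*(t^2 - 9*t + 20) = (t - 5)*(t + 3)^2*(t + 4)*(t - 4)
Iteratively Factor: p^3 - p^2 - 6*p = (p)*(p^2 - p - 6) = p*(p - 3)*(p + 2)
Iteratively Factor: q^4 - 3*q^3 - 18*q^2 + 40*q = (q + 4)*(q^3 - 7*q^2 + 10*q) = q*(q + 4)*(q^2 - 7*q + 10) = q*(q - 5)*(q + 4)*(q - 2)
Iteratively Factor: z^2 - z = (z - 1)*(z)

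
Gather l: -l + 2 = 2 - l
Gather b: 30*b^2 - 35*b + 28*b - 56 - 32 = 30*b^2 - 7*b - 88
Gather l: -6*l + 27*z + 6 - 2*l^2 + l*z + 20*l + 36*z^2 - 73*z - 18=-2*l^2 + l*(z + 14) + 36*z^2 - 46*z - 12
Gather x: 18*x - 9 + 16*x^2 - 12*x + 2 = 16*x^2 + 6*x - 7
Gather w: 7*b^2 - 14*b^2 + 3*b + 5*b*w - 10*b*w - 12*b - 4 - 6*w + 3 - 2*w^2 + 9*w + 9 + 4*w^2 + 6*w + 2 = -7*b^2 - 9*b + 2*w^2 + w*(9 - 5*b) + 10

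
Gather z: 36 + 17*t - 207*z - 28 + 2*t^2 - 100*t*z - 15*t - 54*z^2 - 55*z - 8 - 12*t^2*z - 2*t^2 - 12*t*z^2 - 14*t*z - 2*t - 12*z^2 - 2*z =z^2*(-12*t - 66) + z*(-12*t^2 - 114*t - 264)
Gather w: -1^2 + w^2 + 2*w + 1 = w^2 + 2*w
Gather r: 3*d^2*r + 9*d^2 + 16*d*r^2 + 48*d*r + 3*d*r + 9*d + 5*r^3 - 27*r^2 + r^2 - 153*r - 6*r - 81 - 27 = 9*d^2 + 9*d + 5*r^3 + r^2*(16*d - 26) + r*(3*d^2 + 51*d - 159) - 108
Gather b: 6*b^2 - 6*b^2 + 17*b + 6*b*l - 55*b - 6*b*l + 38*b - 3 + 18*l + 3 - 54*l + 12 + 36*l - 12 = 0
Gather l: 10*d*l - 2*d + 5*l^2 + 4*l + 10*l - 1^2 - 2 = -2*d + 5*l^2 + l*(10*d + 14) - 3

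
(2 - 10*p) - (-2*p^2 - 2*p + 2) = 2*p^2 - 8*p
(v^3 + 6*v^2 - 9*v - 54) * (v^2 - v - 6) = v^5 + 5*v^4 - 21*v^3 - 81*v^2 + 108*v + 324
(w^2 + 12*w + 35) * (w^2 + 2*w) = w^4 + 14*w^3 + 59*w^2 + 70*w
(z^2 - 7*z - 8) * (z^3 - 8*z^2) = z^5 - 15*z^4 + 48*z^3 + 64*z^2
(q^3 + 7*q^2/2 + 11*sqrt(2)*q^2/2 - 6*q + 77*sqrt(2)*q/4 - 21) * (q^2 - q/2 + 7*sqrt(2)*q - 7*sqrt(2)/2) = q^5 + 3*q^4 + 25*sqrt(2)*q^4/2 + 75*sqrt(2)*q^3/2 + 277*q^3/4 - 511*sqrt(2)*q^2/8 + 213*q^2 - 126*sqrt(2)*q - 497*q/4 + 147*sqrt(2)/2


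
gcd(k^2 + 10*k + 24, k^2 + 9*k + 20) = k + 4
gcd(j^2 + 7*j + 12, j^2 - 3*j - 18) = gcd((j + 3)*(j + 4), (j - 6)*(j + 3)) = j + 3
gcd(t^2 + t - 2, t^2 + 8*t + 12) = t + 2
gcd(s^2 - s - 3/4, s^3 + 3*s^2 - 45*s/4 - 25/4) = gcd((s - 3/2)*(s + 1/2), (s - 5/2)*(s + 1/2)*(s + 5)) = s + 1/2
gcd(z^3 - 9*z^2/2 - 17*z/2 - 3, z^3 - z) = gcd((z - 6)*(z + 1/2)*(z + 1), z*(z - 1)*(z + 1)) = z + 1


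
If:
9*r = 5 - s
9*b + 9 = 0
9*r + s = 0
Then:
No Solution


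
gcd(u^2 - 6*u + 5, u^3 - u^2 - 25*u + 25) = u^2 - 6*u + 5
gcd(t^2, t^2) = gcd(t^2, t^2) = t^2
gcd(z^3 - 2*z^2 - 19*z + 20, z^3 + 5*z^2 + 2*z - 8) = z^2 + 3*z - 4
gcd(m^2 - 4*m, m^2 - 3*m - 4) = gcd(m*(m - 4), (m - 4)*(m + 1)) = m - 4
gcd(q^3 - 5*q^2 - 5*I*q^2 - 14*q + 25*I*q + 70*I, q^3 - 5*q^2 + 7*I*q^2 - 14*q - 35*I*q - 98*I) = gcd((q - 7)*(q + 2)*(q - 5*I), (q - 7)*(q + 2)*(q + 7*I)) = q^2 - 5*q - 14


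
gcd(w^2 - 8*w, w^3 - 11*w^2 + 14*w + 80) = w - 8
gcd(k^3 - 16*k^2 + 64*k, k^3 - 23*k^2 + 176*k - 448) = k^2 - 16*k + 64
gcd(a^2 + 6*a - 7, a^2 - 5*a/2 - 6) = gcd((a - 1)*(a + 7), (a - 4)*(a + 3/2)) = 1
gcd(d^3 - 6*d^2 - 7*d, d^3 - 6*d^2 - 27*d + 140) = d - 7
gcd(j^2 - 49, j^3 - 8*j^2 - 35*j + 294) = j - 7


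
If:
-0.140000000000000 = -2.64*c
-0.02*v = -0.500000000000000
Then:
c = 0.05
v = 25.00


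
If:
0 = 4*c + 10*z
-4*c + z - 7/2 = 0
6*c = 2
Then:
No Solution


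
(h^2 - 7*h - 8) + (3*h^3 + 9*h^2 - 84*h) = 3*h^3 + 10*h^2 - 91*h - 8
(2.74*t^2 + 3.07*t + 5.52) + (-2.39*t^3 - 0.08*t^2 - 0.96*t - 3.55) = -2.39*t^3 + 2.66*t^2 + 2.11*t + 1.97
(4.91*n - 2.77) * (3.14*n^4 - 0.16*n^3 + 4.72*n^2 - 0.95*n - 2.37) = 15.4174*n^5 - 9.4834*n^4 + 23.6184*n^3 - 17.7389*n^2 - 9.0052*n + 6.5649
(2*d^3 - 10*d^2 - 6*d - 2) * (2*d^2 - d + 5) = 4*d^5 - 22*d^4 + 8*d^3 - 48*d^2 - 28*d - 10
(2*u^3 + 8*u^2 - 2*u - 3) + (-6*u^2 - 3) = 2*u^3 + 2*u^2 - 2*u - 6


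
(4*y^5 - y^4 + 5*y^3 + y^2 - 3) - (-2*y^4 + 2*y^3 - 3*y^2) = 4*y^5 + y^4 + 3*y^3 + 4*y^2 - 3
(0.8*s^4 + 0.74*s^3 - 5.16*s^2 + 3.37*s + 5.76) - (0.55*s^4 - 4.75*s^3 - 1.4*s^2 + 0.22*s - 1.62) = 0.25*s^4 + 5.49*s^3 - 3.76*s^2 + 3.15*s + 7.38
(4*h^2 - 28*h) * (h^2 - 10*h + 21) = 4*h^4 - 68*h^3 + 364*h^2 - 588*h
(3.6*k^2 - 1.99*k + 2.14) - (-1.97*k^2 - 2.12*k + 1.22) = 5.57*k^2 + 0.13*k + 0.92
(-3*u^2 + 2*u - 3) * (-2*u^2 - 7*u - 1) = 6*u^4 + 17*u^3 - 5*u^2 + 19*u + 3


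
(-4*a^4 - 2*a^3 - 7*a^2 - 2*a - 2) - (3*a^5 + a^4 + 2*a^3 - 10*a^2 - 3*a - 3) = -3*a^5 - 5*a^4 - 4*a^3 + 3*a^2 + a + 1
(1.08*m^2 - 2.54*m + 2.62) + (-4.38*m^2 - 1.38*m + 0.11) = -3.3*m^2 - 3.92*m + 2.73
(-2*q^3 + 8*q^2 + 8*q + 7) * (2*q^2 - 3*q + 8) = -4*q^5 + 22*q^4 - 24*q^3 + 54*q^2 + 43*q + 56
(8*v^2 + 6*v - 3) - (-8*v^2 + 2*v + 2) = 16*v^2 + 4*v - 5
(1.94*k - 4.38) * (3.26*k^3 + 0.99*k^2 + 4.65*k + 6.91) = 6.3244*k^4 - 12.3582*k^3 + 4.6848*k^2 - 6.9616*k - 30.2658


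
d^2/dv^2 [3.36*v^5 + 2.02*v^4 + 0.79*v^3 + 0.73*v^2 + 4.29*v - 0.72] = 67.2*v^3 + 24.24*v^2 + 4.74*v + 1.46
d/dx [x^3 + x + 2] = 3*x^2 + 1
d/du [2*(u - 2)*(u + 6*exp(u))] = 12*u*exp(u) + 4*u - 12*exp(u) - 4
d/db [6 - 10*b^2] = -20*b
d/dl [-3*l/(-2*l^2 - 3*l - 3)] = 3*(3 - 2*l^2)/(4*l^4 + 12*l^3 + 21*l^2 + 18*l + 9)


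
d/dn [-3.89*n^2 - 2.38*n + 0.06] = -7.78*n - 2.38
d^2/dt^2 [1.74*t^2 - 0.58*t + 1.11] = 3.48000000000000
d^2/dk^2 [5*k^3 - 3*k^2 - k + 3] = 30*k - 6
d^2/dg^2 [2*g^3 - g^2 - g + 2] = 12*g - 2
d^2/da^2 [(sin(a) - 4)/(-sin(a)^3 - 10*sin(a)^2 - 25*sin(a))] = 2*(2*sin(a)^2 - 23*sin(a) - 43 - 26/sin(a) + 80/sin(a)^2 + 100/sin(a)^3)/(sin(a) + 5)^4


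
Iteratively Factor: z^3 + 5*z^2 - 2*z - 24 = (z + 3)*(z^2 + 2*z - 8) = (z - 2)*(z + 3)*(z + 4)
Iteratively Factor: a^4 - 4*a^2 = (a + 2)*(a^3 - 2*a^2) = a*(a + 2)*(a^2 - 2*a) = a*(a - 2)*(a + 2)*(a)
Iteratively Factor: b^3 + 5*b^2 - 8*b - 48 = (b - 3)*(b^2 + 8*b + 16) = (b - 3)*(b + 4)*(b + 4)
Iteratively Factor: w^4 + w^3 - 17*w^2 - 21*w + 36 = (w - 1)*(w^3 + 2*w^2 - 15*w - 36) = (w - 4)*(w - 1)*(w^2 + 6*w + 9) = (w - 4)*(w - 1)*(w + 3)*(w + 3)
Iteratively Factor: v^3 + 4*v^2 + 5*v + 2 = (v + 1)*(v^2 + 3*v + 2) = (v + 1)^2*(v + 2)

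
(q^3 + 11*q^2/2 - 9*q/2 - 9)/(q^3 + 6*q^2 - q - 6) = (q - 3/2)/(q - 1)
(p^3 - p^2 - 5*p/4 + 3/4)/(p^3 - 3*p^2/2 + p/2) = (2*p^2 - p - 3)/(2*p*(p - 1))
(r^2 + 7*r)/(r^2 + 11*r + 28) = r/(r + 4)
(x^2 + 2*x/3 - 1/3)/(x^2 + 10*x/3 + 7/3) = (3*x - 1)/(3*x + 7)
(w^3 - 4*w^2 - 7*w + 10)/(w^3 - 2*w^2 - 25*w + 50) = (w^2 + w - 2)/(w^2 + 3*w - 10)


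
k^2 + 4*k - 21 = (k - 3)*(k + 7)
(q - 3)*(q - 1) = q^2 - 4*q + 3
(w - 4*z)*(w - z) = w^2 - 5*w*z + 4*z^2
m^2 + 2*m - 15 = (m - 3)*(m + 5)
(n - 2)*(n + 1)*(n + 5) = n^3 + 4*n^2 - 7*n - 10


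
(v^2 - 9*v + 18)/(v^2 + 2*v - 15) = (v - 6)/(v + 5)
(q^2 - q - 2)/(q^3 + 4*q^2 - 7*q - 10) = 1/(q + 5)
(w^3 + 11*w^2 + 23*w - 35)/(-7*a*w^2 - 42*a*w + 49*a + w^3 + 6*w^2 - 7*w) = (w + 5)/(-7*a + w)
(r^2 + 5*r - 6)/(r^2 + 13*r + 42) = (r - 1)/(r + 7)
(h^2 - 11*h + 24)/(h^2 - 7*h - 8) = (h - 3)/(h + 1)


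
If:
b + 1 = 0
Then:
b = -1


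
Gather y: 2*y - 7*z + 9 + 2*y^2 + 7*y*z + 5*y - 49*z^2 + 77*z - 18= 2*y^2 + y*(7*z + 7) - 49*z^2 + 70*z - 9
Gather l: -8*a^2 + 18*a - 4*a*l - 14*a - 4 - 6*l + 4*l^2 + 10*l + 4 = -8*a^2 + 4*a + 4*l^2 + l*(4 - 4*a)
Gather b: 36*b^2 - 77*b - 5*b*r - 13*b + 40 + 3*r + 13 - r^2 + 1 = 36*b^2 + b*(-5*r - 90) - r^2 + 3*r + 54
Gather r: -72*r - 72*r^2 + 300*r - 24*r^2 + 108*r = -96*r^2 + 336*r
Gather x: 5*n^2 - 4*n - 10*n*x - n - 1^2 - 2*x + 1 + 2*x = 5*n^2 - 10*n*x - 5*n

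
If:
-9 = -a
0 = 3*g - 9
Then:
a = 9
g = 3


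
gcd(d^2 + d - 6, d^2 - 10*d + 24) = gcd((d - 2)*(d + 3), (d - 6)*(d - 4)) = 1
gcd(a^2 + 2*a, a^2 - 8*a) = a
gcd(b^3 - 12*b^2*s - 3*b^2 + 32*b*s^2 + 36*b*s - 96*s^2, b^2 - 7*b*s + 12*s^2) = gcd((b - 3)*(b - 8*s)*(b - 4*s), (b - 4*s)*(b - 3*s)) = -b + 4*s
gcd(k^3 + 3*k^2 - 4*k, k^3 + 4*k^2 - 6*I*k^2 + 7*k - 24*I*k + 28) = k + 4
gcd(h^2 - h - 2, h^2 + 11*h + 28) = 1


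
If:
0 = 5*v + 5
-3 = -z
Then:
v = -1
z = 3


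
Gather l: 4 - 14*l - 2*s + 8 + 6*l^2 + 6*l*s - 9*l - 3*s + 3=6*l^2 + l*(6*s - 23) - 5*s + 15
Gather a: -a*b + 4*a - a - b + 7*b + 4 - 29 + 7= a*(3 - b) + 6*b - 18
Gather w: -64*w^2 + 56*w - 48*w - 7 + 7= -64*w^2 + 8*w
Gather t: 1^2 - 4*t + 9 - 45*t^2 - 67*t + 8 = -45*t^2 - 71*t + 18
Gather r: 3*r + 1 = 3*r + 1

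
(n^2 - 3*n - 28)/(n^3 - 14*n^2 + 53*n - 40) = (n^2 - 3*n - 28)/(n^3 - 14*n^2 + 53*n - 40)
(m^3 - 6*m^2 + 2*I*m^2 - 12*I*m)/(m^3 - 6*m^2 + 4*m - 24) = m/(m - 2*I)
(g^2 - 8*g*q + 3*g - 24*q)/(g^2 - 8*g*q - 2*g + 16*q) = (g + 3)/(g - 2)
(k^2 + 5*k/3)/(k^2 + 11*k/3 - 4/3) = k*(3*k + 5)/(3*k^2 + 11*k - 4)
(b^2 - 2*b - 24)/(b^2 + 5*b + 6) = (b^2 - 2*b - 24)/(b^2 + 5*b + 6)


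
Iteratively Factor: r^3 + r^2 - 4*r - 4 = (r + 1)*(r^2 - 4) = (r + 1)*(r + 2)*(r - 2)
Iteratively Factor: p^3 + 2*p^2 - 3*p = (p - 1)*(p^2 + 3*p) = p*(p - 1)*(p + 3)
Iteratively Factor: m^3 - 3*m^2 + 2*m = (m - 1)*(m^2 - 2*m) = (m - 2)*(m - 1)*(m)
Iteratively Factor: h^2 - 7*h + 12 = (h - 3)*(h - 4)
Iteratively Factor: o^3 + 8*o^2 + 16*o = (o + 4)*(o^2 + 4*o) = o*(o + 4)*(o + 4)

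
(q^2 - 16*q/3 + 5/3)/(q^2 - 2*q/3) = (3*q^2 - 16*q + 5)/(q*(3*q - 2))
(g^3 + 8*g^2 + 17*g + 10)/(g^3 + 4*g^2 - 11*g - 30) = (g + 1)/(g - 3)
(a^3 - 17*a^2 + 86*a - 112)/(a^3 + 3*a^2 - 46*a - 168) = (a^2 - 10*a + 16)/(a^2 + 10*a + 24)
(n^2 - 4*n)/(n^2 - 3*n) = (n - 4)/(n - 3)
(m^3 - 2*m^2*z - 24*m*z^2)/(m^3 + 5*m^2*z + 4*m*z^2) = (m - 6*z)/(m + z)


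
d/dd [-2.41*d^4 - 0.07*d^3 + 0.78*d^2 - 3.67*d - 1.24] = -9.64*d^3 - 0.21*d^2 + 1.56*d - 3.67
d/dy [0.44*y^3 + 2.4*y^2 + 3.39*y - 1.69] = 1.32*y^2 + 4.8*y + 3.39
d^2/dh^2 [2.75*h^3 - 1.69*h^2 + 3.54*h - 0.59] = 16.5*h - 3.38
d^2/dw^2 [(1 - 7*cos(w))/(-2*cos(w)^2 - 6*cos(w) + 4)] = (-63*(1 - cos(2*w))^2*cos(w) + 25*(1 - cos(2*w))^2 + 7*cos(w) + 38*cos(2*w) - 117*cos(3*w) + 14*cos(5*w) + 186)/(6*cos(w) + cos(2*w) - 3)^3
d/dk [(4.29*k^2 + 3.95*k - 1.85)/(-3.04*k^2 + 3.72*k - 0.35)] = (27.9668*k^2 - 14.251*k + 5.4995)/(9.2416*k^4 - 22.6176*k^3 + 15.9664*k^2 - 2.604*k + 0.1225)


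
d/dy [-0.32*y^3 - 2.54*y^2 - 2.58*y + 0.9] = -0.96*y^2 - 5.08*y - 2.58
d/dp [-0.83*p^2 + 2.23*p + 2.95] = 2.23 - 1.66*p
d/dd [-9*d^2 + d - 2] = 1 - 18*d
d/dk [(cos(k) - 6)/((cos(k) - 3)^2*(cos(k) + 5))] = (-13*cos(k) + cos(2*k) - 26)*sin(k)/((cos(k) - 3)^3*(cos(k) + 5)^2)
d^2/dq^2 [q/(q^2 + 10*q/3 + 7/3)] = 6*(4*q*(3*q + 5)^2 - (9*q + 10)*(3*q^2 + 10*q + 7))/(3*q^2 + 10*q + 7)^3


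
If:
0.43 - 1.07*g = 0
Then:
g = 0.40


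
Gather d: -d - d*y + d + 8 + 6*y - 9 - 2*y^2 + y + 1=-d*y - 2*y^2 + 7*y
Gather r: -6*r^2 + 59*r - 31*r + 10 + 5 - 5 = -6*r^2 + 28*r + 10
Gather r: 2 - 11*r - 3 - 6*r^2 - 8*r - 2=-6*r^2 - 19*r - 3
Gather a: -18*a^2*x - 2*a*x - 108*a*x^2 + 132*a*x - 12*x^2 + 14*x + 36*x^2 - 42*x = -18*a^2*x + a*(-108*x^2 + 130*x) + 24*x^2 - 28*x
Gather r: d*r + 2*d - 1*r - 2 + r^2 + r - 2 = d*r + 2*d + r^2 - 4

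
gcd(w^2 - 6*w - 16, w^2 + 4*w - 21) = 1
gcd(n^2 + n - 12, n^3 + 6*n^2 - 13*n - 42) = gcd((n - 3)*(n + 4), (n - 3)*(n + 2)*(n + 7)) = n - 3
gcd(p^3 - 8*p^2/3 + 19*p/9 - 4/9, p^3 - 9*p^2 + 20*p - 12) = p - 1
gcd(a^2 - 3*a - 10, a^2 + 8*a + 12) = a + 2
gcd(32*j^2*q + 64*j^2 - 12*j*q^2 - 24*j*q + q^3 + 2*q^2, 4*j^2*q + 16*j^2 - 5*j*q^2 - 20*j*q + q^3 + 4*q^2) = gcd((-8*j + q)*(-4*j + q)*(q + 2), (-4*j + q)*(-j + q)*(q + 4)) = -4*j + q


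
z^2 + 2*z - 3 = (z - 1)*(z + 3)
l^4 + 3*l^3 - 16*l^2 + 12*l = l*(l - 2)*(l - 1)*(l + 6)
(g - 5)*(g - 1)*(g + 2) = g^3 - 4*g^2 - 7*g + 10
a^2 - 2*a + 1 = (a - 1)^2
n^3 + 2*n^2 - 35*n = n*(n - 5)*(n + 7)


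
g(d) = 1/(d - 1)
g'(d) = -1/(d - 1)^2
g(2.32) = 0.76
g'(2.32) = -0.57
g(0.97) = -33.33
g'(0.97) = -1111.11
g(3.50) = 0.40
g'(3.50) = -0.16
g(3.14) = 0.47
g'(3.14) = -0.22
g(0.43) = -1.75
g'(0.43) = -3.08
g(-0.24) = -0.81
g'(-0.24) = -0.65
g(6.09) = 0.20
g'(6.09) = -0.04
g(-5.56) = -0.15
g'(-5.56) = -0.02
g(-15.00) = -0.06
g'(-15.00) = 0.00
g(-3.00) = -0.25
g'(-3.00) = -0.06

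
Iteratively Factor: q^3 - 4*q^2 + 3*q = (q)*(q^2 - 4*q + 3) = q*(q - 3)*(q - 1)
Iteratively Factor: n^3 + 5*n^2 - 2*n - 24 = (n - 2)*(n^2 + 7*n + 12) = (n - 2)*(n + 3)*(n + 4)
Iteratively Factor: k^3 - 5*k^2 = (k)*(k^2 - 5*k) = k^2*(k - 5)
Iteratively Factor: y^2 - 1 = (y - 1)*(y + 1)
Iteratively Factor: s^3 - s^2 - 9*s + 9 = (s - 1)*(s^2 - 9) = (s - 1)*(s + 3)*(s - 3)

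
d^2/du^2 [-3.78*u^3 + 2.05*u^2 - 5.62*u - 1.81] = 4.1 - 22.68*u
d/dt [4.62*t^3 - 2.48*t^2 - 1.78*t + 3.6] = 13.86*t^2 - 4.96*t - 1.78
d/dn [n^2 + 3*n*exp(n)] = 3*n*exp(n) + 2*n + 3*exp(n)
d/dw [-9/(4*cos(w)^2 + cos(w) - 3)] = -9*(8*cos(w) + 1)*sin(w)/(4*cos(w)^2 + cos(w) - 3)^2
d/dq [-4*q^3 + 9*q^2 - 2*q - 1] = -12*q^2 + 18*q - 2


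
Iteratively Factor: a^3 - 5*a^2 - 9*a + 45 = (a - 3)*(a^2 - 2*a - 15) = (a - 5)*(a - 3)*(a + 3)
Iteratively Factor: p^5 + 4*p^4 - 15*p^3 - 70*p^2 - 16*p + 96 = (p - 4)*(p^4 + 8*p^3 + 17*p^2 - 2*p - 24) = (p - 4)*(p + 3)*(p^3 + 5*p^2 + 2*p - 8) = (p - 4)*(p - 1)*(p + 3)*(p^2 + 6*p + 8) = (p - 4)*(p - 1)*(p + 2)*(p + 3)*(p + 4)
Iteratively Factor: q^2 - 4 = (q + 2)*(q - 2)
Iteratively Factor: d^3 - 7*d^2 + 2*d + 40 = (d - 4)*(d^2 - 3*d - 10) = (d - 4)*(d + 2)*(d - 5)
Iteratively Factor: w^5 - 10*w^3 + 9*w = (w - 1)*(w^4 + w^3 - 9*w^2 - 9*w) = (w - 1)*(w + 1)*(w^3 - 9*w) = (w - 3)*(w - 1)*(w + 1)*(w^2 + 3*w) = w*(w - 3)*(w - 1)*(w + 1)*(w + 3)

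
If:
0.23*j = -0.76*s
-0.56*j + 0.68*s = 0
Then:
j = 0.00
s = 0.00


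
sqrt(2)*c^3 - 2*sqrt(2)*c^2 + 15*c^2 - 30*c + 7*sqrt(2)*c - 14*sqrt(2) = (c - 2)*(c + 7*sqrt(2))*(sqrt(2)*c + 1)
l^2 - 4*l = l*(l - 4)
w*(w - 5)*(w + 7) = w^3 + 2*w^2 - 35*w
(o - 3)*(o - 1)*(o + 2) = o^3 - 2*o^2 - 5*o + 6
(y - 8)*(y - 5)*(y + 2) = y^3 - 11*y^2 + 14*y + 80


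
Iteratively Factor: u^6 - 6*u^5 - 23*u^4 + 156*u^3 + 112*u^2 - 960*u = (u - 4)*(u^5 - 2*u^4 - 31*u^3 + 32*u^2 + 240*u) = (u - 5)*(u - 4)*(u^4 + 3*u^3 - 16*u^2 - 48*u) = (u - 5)*(u - 4)^2*(u^3 + 7*u^2 + 12*u) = (u - 5)*(u - 4)^2*(u + 3)*(u^2 + 4*u) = (u - 5)*(u - 4)^2*(u + 3)*(u + 4)*(u)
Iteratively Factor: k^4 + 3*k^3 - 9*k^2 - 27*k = (k + 3)*(k^3 - 9*k) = k*(k + 3)*(k^2 - 9) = k*(k + 3)^2*(k - 3)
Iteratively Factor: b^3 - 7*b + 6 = (b - 1)*(b^2 + b - 6) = (b - 1)*(b + 3)*(b - 2)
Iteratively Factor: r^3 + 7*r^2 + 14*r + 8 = (r + 4)*(r^2 + 3*r + 2) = (r + 1)*(r + 4)*(r + 2)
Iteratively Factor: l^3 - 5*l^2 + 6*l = (l - 2)*(l^2 - 3*l) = (l - 3)*(l - 2)*(l)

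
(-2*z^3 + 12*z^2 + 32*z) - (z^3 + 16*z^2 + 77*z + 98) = -3*z^3 - 4*z^2 - 45*z - 98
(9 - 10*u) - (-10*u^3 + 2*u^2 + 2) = 10*u^3 - 2*u^2 - 10*u + 7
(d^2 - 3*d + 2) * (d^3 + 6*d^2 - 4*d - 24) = d^5 + 3*d^4 - 20*d^3 + 64*d - 48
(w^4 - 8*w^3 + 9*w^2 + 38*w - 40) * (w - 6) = w^5 - 14*w^4 + 57*w^3 - 16*w^2 - 268*w + 240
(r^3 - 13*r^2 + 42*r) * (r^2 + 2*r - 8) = r^5 - 11*r^4 + 8*r^3 + 188*r^2 - 336*r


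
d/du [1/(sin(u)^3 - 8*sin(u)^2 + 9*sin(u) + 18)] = (-3*sin(u)^2 + 16*sin(u) - 9)*cos(u)/(sin(u)^3 - 8*sin(u)^2 + 9*sin(u) + 18)^2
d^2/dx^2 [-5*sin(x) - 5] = 5*sin(x)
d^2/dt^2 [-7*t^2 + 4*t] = -14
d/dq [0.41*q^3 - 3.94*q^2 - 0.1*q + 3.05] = 1.23*q^2 - 7.88*q - 0.1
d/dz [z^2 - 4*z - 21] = 2*z - 4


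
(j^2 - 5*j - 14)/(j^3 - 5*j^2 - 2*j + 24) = (j - 7)/(j^2 - 7*j + 12)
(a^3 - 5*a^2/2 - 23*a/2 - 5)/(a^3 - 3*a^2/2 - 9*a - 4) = (a - 5)/(a - 4)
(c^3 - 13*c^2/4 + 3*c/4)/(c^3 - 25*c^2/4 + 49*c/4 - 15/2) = c*(4*c - 1)/(4*c^2 - 13*c + 10)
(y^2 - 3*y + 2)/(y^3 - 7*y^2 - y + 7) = (y - 2)/(y^2 - 6*y - 7)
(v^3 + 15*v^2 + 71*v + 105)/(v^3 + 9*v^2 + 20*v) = (v^2 + 10*v + 21)/(v*(v + 4))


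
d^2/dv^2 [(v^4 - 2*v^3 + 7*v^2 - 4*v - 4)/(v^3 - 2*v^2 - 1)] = 2*(7*v^6 - 9*v^5 - 6*v^4 + 101*v^3 - 108*v^2 + 6*v + 15)/(v^9 - 6*v^8 + 12*v^7 - 11*v^6 + 12*v^5 - 12*v^4 + 3*v^3 - 6*v^2 - 1)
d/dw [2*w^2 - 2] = 4*w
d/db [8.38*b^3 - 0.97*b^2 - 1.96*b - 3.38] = 25.14*b^2 - 1.94*b - 1.96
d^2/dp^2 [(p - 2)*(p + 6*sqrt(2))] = 2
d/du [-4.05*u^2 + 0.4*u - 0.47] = 0.4 - 8.1*u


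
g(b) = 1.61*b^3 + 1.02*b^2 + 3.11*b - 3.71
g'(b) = 4.83*b^2 + 2.04*b + 3.11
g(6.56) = 515.09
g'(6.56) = 224.34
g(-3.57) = -75.07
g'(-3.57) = 57.39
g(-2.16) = -21.89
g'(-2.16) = 21.24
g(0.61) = -1.07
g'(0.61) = 6.15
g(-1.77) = -14.95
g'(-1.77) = 14.63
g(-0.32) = -4.65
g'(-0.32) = 2.95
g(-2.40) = -27.56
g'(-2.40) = 26.03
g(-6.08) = -346.77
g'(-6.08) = 169.25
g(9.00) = 1280.59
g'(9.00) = 412.70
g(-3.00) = -47.33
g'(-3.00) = 40.46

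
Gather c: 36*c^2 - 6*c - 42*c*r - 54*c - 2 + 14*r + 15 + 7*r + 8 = 36*c^2 + c*(-42*r - 60) + 21*r + 21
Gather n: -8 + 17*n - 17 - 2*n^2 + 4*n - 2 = -2*n^2 + 21*n - 27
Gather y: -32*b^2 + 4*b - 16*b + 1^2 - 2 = -32*b^2 - 12*b - 1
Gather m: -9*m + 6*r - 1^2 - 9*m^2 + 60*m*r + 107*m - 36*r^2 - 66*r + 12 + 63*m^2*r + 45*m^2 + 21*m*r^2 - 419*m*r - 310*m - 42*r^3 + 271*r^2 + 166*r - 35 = m^2*(63*r + 36) + m*(21*r^2 - 359*r - 212) - 42*r^3 + 235*r^2 + 106*r - 24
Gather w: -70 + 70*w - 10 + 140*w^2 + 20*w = 140*w^2 + 90*w - 80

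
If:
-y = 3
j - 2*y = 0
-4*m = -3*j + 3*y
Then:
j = -6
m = -9/4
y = -3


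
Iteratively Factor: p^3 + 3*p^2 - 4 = (p - 1)*(p^2 + 4*p + 4) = (p - 1)*(p + 2)*(p + 2)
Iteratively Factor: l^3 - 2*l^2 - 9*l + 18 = (l - 2)*(l^2 - 9) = (l - 3)*(l - 2)*(l + 3)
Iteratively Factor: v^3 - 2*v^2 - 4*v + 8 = (v - 2)*(v^2 - 4) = (v - 2)^2*(v + 2)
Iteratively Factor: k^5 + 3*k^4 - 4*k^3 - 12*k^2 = (k - 2)*(k^4 + 5*k^3 + 6*k^2) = (k - 2)*(k + 3)*(k^3 + 2*k^2) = k*(k - 2)*(k + 3)*(k^2 + 2*k) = k^2*(k - 2)*(k + 3)*(k + 2)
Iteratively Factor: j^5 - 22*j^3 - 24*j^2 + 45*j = (j - 5)*(j^4 + 5*j^3 + 3*j^2 - 9*j) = (j - 5)*(j + 3)*(j^3 + 2*j^2 - 3*j) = (j - 5)*(j + 3)^2*(j^2 - j) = (j - 5)*(j - 1)*(j + 3)^2*(j)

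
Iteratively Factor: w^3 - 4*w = (w)*(w^2 - 4) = w*(w + 2)*(w - 2)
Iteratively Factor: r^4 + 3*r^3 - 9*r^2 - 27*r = (r + 3)*(r^3 - 9*r) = (r + 3)^2*(r^2 - 3*r) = (r - 3)*(r + 3)^2*(r)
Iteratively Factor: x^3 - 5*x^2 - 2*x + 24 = (x - 4)*(x^2 - x - 6) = (x - 4)*(x - 3)*(x + 2)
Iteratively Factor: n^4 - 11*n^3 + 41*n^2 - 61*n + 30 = (n - 1)*(n^3 - 10*n^2 + 31*n - 30) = (n - 2)*(n - 1)*(n^2 - 8*n + 15) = (n - 3)*(n - 2)*(n - 1)*(n - 5)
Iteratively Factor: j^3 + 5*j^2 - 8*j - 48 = (j - 3)*(j^2 + 8*j + 16) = (j - 3)*(j + 4)*(j + 4)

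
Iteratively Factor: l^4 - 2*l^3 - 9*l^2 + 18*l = (l - 2)*(l^3 - 9*l) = (l - 3)*(l - 2)*(l^2 + 3*l) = l*(l - 3)*(l - 2)*(l + 3)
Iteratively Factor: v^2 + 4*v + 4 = (v + 2)*(v + 2)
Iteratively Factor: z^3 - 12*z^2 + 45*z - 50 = (z - 5)*(z^2 - 7*z + 10) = (z - 5)*(z - 2)*(z - 5)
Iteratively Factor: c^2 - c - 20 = (c - 5)*(c + 4)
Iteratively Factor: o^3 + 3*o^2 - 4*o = (o)*(o^2 + 3*o - 4) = o*(o - 1)*(o + 4)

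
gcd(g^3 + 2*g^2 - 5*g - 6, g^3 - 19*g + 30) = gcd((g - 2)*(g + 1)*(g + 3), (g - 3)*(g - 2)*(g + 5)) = g - 2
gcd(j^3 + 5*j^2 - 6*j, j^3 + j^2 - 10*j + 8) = j - 1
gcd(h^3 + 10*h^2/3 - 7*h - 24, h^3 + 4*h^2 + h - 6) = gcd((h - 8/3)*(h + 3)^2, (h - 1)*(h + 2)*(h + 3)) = h + 3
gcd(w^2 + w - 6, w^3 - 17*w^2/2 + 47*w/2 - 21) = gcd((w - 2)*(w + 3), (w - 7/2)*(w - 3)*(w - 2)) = w - 2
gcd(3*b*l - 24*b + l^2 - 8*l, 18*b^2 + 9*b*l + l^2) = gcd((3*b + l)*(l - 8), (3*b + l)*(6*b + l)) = 3*b + l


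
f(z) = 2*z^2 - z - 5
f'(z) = 4*z - 1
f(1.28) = -3.00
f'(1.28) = 4.12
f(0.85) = -4.40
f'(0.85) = 2.40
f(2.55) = 5.46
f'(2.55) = 9.20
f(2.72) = 7.08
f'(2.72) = 9.88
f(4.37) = 28.82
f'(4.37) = 16.48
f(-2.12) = 6.11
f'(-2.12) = -9.48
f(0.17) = -5.11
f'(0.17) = -0.32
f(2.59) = 5.83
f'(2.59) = 9.36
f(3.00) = 10.00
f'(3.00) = 11.00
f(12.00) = 271.00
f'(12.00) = 47.00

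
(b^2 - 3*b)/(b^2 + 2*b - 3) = b*(b - 3)/(b^2 + 2*b - 3)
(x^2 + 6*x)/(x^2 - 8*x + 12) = x*(x + 6)/(x^2 - 8*x + 12)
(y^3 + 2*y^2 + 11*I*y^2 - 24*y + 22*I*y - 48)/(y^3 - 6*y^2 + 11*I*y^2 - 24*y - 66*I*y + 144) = (y + 2)/(y - 6)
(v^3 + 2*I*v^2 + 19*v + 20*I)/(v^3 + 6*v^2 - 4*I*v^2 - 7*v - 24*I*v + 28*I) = (v^2 + 6*I*v - 5)/(v^2 + 6*v - 7)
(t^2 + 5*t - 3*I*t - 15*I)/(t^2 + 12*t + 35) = (t - 3*I)/(t + 7)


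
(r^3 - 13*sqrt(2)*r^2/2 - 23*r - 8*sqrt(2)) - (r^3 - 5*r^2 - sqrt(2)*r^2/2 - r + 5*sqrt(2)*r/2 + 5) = -6*sqrt(2)*r^2 + 5*r^2 - 22*r - 5*sqrt(2)*r/2 - 8*sqrt(2) - 5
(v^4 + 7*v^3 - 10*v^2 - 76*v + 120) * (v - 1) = v^5 + 6*v^4 - 17*v^3 - 66*v^2 + 196*v - 120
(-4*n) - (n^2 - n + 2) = -n^2 - 3*n - 2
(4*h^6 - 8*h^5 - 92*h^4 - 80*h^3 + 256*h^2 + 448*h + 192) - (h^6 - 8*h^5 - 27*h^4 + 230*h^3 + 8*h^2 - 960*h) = 3*h^6 - 65*h^4 - 310*h^3 + 248*h^2 + 1408*h + 192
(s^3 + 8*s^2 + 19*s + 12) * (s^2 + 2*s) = s^5 + 10*s^4 + 35*s^3 + 50*s^2 + 24*s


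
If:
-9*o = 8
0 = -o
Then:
No Solution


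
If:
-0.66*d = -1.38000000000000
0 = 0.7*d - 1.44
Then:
No Solution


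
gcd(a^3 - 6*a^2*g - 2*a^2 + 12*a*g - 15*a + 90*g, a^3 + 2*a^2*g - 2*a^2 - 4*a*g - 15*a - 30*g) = a^2 - 2*a - 15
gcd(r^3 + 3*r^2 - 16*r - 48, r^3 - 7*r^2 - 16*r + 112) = r^2 - 16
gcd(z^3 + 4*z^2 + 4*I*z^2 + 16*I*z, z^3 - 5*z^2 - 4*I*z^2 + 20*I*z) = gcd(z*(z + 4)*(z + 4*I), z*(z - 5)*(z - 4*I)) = z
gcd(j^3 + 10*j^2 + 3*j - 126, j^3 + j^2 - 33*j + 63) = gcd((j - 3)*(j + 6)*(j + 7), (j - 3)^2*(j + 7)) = j^2 + 4*j - 21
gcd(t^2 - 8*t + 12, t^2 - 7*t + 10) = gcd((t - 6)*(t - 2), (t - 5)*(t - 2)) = t - 2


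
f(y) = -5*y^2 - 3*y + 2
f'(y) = -10*y - 3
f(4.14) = -96.12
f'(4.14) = -44.40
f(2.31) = -31.61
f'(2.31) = -26.10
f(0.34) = 0.40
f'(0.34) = -6.40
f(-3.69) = -55.01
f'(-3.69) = 33.90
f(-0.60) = 2.00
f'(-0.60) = 3.00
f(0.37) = 0.21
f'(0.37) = -6.70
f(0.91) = -4.87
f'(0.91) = -12.10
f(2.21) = -29.05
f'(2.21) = -25.10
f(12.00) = -754.00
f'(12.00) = -123.00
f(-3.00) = -34.00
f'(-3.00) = 27.00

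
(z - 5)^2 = z^2 - 10*z + 25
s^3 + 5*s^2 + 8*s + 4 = (s + 1)*(s + 2)^2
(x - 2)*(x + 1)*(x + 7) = x^3 + 6*x^2 - 9*x - 14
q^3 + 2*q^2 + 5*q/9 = q*(q + 1/3)*(q + 5/3)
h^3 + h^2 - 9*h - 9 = (h - 3)*(h + 1)*(h + 3)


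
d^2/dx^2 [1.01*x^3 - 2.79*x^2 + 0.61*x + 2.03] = 6.06*x - 5.58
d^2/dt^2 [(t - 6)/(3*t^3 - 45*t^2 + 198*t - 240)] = 2*(3*(t - 6)*(t^2 - 10*t + 22)^2 + (-t^2 + 10*t - (t - 6)*(t - 5) - 22)*(t^3 - 15*t^2 + 66*t - 80))/(t^3 - 15*t^2 + 66*t - 80)^3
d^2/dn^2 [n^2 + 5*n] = 2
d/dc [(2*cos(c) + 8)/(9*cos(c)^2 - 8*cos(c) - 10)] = 2*(9*cos(c)^2 + 72*cos(c) - 22)*sin(c)/(9*sin(c)^2 + 8*cos(c) + 1)^2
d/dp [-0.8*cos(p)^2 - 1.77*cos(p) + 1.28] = (1.6*cos(p) + 1.77)*sin(p)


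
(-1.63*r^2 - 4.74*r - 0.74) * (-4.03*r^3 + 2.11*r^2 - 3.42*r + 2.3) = 6.5689*r^5 + 15.6629*r^4 - 1.4446*r^3 + 10.9004*r^2 - 8.3712*r - 1.702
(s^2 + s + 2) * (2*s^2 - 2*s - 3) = 2*s^4 - s^2 - 7*s - 6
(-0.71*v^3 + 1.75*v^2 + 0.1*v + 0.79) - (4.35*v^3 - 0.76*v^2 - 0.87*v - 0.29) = -5.06*v^3 + 2.51*v^2 + 0.97*v + 1.08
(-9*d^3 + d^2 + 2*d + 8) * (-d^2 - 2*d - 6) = 9*d^5 + 17*d^4 + 50*d^3 - 18*d^2 - 28*d - 48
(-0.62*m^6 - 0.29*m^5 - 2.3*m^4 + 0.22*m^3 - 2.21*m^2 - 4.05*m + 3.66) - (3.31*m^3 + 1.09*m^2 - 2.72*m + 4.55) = -0.62*m^6 - 0.29*m^5 - 2.3*m^4 - 3.09*m^3 - 3.3*m^2 - 1.33*m - 0.89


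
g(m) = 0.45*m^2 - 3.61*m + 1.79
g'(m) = 0.9*m - 3.61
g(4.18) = -5.44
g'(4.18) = 0.15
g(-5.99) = 39.56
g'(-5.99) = -9.00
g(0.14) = 1.29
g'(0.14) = -3.48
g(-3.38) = 19.13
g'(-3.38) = -6.65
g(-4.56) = 27.61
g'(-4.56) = -7.71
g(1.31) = -2.17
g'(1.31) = -2.43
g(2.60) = -4.55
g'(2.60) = -1.27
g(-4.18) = 24.74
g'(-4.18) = -7.37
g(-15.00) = 157.19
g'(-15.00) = -17.11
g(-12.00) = 109.91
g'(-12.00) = -14.41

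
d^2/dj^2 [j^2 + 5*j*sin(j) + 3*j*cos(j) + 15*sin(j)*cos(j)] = -5*j*sin(j) - 3*j*cos(j) - 6*sin(j) - 30*sin(2*j) + 10*cos(j) + 2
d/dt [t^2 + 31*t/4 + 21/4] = 2*t + 31/4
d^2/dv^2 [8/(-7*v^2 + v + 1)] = 16*(-49*v^2 + 7*v + (14*v - 1)^2 + 7)/(-7*v^2 + v + 1)^3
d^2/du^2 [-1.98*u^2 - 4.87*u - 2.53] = -3.96000000000000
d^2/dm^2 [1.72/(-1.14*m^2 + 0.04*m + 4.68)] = (-4.470624*m^2 + 0.156864*m + 1.72*(2.28*m - 0.04)*(4.56*m - 0.08) + 18.353088)/(-1.14*m^2 + 0.04*m + 4.68)^3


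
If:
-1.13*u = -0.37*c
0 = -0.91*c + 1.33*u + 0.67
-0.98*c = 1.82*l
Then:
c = 1.41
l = -0.76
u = 0.46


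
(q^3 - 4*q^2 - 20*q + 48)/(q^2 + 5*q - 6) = (q^3 - 4*q^2 - 20*q + 48)/(q^2 + 5*q - 6)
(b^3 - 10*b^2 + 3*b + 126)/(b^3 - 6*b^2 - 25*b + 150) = (b^2 - 4*b - 21)/(b^2 - 25)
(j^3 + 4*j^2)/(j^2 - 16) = j^2/(j - 4)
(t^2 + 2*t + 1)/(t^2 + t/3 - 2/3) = 3*(t + 1)/(3*t - 2)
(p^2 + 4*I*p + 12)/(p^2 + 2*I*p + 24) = (p - 2*I)/(p - 4*I)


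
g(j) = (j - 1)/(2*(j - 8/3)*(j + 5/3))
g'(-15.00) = 0.00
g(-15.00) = -0.03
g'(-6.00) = -0.02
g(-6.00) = -0.09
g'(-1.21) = -1.49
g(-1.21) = 0.62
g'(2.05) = -0.53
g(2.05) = -0.23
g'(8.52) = -0.01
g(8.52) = 0.06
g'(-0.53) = -0.26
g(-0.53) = 0.21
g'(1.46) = -0.16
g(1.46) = -0.06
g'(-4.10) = -0.06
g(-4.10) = -0.15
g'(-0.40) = -0.21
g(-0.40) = 0.18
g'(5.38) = -0.03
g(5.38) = 0.11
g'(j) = -(j - 1)/(2*(j - 8/3)*(j + 5/3)^2) + 1/(2*(j - 8/3)*(j + 5/3)) - (j - 1)/(2*(j - 8/3)^2*(j + 5/3)) = 9*(-9*j^2 + 18*j - 49)/(2*(81*j^4 - 162*j^3 - 639*j^2 + 720*j + 1600))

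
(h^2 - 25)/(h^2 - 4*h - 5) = (h + 5)/(h + 1)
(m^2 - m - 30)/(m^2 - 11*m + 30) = (m + 5)/(m - 5)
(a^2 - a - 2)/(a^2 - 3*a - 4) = (a - 2)/(a - 4)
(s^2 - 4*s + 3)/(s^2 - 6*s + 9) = (s - 1)/(s - 3)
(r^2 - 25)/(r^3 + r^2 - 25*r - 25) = 1/(r + 1)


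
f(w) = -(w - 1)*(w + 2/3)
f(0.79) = 0.31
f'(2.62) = -4.91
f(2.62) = -5.32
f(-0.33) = 0.45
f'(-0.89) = 2.11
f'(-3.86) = 8.05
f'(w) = 1/3 - 2*w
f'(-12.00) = 24.33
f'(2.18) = -4.03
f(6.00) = -33.33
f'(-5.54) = 11.41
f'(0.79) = -1.25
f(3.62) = -11.23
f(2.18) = -3.36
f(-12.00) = -147.33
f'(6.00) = -11.67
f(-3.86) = -15.52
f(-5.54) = -31.87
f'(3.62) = -6.91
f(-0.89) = -0.42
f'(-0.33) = 0.99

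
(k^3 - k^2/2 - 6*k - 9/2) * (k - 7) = k^4 - 15*k^3/2 - 5*k^2/2 + 75*k/2 + 63/2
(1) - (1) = 0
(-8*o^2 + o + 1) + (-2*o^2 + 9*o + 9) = -10*o^2 + 10*o + 10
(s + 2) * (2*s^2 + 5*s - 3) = 2*s^3 + 9*s^2 + 7*s - 6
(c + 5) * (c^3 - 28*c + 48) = c^4 + 5*c^3 - 28*c^2 - 92*c + 240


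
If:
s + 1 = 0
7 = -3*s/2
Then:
No Solution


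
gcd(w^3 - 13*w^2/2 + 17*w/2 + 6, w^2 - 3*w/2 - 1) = w + 1/2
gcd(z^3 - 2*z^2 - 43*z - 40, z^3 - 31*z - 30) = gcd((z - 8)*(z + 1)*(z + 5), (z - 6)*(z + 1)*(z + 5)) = z^2 + 6*z + 5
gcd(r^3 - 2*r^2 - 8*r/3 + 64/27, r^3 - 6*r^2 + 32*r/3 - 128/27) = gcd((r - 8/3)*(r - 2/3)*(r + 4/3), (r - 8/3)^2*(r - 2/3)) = r^2 - 10*r/3 + 16/9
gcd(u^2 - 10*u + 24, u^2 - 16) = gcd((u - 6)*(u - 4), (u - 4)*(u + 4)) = u - 4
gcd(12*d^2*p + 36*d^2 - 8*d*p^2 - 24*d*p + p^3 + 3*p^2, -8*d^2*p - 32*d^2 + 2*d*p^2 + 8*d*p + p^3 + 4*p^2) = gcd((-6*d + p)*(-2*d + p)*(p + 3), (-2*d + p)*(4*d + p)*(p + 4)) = -2*d + p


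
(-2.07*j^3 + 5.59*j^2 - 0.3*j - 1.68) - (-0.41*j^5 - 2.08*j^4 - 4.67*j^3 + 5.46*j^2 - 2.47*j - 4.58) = 0.41*j^5 + 2.08*j^4 + 2.6*j^3 + 0.13*j^2 + 2.17*j + 2.9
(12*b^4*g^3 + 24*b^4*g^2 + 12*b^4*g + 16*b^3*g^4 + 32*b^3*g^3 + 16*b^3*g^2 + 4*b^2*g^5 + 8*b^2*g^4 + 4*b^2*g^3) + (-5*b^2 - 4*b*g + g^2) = 12*b^4*g^3 + 24*b^4*g^2 + 12*b^4*g + 16*b^3*g^4 + 32*b^3*g^3 + 16*b^3*g^2 + 4*b^2*g^5 + 8*b^2*g^4 + 4*b^2*g^3 - 5*b^2 - 4*b*g + g^2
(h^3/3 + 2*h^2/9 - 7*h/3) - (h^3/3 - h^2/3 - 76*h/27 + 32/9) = 5*h^2/9 + 13*h/27 - 32/9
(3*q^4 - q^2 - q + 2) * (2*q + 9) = 6*q^5 + 27*q^4 - 2*q^3 - 11*q^2 - 5*q + 18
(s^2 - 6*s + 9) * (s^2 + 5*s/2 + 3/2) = s^4 - 7*s^3/2 - 9*s^2/2 + 27*s/2 + 27/2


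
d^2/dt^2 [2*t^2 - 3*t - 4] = 4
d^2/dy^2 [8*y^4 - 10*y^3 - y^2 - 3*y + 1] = 96*y^2 - 60*y - 2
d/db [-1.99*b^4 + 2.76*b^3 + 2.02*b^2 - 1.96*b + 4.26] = -7.96*b^3 + 8.28*b^2 + 4.04*b - 1.96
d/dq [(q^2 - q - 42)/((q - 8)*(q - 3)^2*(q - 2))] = (-2*q^4 + 13*q^3 + 175*q^2 - 1592*q + 2652)/(q^7 - 29*q^6 + 339*q^5 - 2075*q^4 + 7240*q^3 - 14508*q^2 + 15552*q - 6912)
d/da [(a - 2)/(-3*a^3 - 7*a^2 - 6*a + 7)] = (-3*a^3 - 7*a^2 - 6*a + (a - 2)*(9*a^2 + 14*a + 6) + 7)/(3*a^3 + 7*a^2 + 6*a - 7)^2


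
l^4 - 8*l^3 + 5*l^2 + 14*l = l*(l - 7)*(l - 2)*(l + 1)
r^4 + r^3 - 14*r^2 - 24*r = r*(r - 4)*(r + 2)*(r + 3)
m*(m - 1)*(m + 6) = m^3 + 5*m^2 - 6*m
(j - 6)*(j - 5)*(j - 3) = j^3 - 14*j^2 + 63*j - 90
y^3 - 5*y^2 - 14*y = y*(y - 7)*(y + 2)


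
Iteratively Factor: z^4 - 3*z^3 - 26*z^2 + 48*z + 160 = (z + 2)*(z^3 - 5*z^2 - 16*z + 80) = (z - 4)*(z + 2)*(z^2 - z - 20) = (z - 5)*(z - 4)*(z + 2)*(z + 4)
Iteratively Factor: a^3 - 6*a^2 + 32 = (a - 4)*(a^2 - 2*a - 8) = (a - 4)^2*(a + 2)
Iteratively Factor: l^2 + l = (l)*(l + 1)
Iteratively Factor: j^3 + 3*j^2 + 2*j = (j + 1)*(j^2 + 2*j) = j*(j + 1)*(j + 2)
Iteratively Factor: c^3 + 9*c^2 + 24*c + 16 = (c + 4)*(c^2 + 5*c + 4) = (c + 1)*(c + 4)*(c + 4)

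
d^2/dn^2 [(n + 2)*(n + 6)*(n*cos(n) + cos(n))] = -n^3*cos(n) - 6*n^2*sin(n) - 9*n^2*cos(n) - 36*n*sin(n) - 14*n*cos(n) - 40*sin(n) + 6*cos(n)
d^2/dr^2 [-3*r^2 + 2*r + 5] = -6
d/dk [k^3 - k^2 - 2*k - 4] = 3*k^2 - 2*k - 2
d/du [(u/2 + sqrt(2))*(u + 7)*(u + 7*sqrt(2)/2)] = 3*u^2/2 + 7*u + 11*sqrt(2)*u/2 + 7 + 77*sqrt(2)/4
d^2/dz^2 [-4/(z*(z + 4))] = 8*(-z^2 - z*(z + 4) - (z + 4)^2)/(z^3*(z + 4)^3)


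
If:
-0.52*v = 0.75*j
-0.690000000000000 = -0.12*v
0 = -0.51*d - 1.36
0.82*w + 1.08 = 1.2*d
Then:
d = -2.67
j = -3.99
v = 5.75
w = -5.22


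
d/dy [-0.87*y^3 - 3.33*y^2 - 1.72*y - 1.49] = -2.61*y^2 - 6.66*y - 1.72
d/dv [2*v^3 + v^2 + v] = 6*v^2 + 2*v + 1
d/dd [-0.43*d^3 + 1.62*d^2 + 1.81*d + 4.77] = -1.29*d^2 + 3.24*d + 1.81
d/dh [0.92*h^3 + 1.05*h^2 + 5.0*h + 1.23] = 2.76*h^2 + 2.1*h + 5.0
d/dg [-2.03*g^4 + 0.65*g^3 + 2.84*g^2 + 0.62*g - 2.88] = -8.12*g^3 + 1.95*g^2 + 5.68*g + 0.62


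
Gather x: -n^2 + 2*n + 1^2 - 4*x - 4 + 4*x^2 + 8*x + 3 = -n^2 + 2*n + 4*x^2 + 4*x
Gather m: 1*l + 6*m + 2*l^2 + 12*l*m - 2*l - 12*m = 2*l^2 - l + m*(12*l - 6)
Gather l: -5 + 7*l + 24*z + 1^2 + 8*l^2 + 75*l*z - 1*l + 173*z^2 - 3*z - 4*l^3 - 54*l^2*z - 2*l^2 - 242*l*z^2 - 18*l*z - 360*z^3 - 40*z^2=-4*l^3 + l^2*(6 - 54*z) + l*(-242*z^2 + 57*z + 6) - 360*z^3 + 133*z^2 + 21*z - 4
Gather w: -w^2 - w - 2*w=-w^2 - 3*w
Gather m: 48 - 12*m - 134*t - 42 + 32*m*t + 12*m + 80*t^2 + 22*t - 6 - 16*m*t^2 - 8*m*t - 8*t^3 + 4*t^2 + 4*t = m*(-16*t^2 + 24*t) - 8*t^3 + 84*t^2 - 108*t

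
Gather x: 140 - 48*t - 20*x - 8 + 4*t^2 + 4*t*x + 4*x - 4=4*t^2 - 48*t + x*(4*t - 16) + 128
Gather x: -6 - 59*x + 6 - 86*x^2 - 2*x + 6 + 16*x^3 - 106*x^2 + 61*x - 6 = 16*x^3 - 192*x^2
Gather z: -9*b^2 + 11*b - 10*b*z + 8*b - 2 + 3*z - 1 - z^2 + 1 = -9*b^2 + 19*b - z^2 + z*(3 - 10*b) - 2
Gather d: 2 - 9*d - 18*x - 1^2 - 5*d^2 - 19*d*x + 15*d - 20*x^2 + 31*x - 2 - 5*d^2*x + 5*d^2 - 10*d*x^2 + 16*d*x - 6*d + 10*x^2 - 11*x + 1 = -5*d^2*x + d*(-10*x^2 - 3*x) - 10*x^2 + 2*x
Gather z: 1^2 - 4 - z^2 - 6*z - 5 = -z^2 - 6*z - 8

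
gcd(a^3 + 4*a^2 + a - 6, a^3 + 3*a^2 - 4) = a^2 + a - 2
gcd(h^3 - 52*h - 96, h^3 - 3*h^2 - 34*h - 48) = h^2 - 6*h - 16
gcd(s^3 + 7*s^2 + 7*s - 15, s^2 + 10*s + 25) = s + 5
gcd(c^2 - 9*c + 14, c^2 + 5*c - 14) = c - 2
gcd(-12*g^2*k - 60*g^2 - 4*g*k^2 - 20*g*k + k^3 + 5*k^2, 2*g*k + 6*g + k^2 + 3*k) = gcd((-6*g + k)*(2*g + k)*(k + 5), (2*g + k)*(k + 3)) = 2*g + k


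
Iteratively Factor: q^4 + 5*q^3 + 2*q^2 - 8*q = (q + 4)*(q^3 + q^2 - 2*q) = (q + 2)*(q + 4)*(q^2 - q) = q*(q + 2)*(q + 4)*(q - 1)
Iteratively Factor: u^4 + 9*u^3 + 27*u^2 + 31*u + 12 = (u + 4)*(u^3 + 5*u^2 + 7*u + 3) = (u + 3)*(u + 4)*(u^2 + 2*u + 1) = (u + 1)*(u + 3)*(u + 4)*(u + 1)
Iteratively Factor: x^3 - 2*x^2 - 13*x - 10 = (x - 5)*(x^2 + 3*x + 2) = (x - 5)*(x + 1)*(x + 2)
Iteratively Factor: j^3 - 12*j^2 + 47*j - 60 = (j - 5)*(j^2 - 7*j + 12) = (j - 5)*(j - 3)*(j - 4)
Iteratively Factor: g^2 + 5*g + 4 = (g + 4)*(g + 1)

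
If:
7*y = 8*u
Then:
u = 7*y/8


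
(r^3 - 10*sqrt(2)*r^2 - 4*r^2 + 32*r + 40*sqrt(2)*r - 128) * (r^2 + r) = r^5 - 10*sqrt(2)*r^4 - 3*r^4 + 28*r^3 + 30*sqrt(2)*r^3 - 96*r^2 + 40*sqrt(2)*r^2 - 128*r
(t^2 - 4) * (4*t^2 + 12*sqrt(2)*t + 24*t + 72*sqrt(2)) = 4*t^4 + 12*sqrt(2)*t^3 + 24*t^3 - 16*t^2 + 72*sqrt(2)*t^2 - 96*t - 48*sqrt(2)*t - 288*sqrt(2)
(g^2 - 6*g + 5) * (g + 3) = g^3 - 3*g^2 - 13*g + 15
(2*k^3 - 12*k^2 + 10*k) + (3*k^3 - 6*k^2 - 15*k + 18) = 5*k^3 - 18*k^2 - 5*k + 18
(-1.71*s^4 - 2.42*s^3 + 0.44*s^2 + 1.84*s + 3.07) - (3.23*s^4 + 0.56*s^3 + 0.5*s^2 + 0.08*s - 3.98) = -4.94*s^4 - 2.98*s^3 - 0.06*s^2 + 1.76*s + 7.05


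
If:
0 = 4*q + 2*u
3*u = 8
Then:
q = -4/3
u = 8/3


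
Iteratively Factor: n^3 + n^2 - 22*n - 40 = (n + 2)*(n^2 - n - 20) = (n - 5)*(n + 2)*(n + 4)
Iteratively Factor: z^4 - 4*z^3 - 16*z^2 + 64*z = (z - 4)*(z^3 - 16*z) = (z - 4)^2*(z^2 + 4*z) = (z - 4)^2*(z + 4)*(z)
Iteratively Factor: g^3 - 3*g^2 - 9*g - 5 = (g + 1)*(g^2 - 4*g - 5) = (g + 1)^2*(g - 5)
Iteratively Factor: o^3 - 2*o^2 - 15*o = (o - 5)*(o^2 + 3*o) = (o - 5)*(o + 3)*(o)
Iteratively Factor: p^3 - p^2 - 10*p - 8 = (p + 2)*(p^2 - 3*p - 4) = (p - 4)*(p + 2)*(p + 1)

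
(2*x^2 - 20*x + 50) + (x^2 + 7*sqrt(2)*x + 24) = 3*x^2 - 20*x + 7*sqrt(2)*x + 74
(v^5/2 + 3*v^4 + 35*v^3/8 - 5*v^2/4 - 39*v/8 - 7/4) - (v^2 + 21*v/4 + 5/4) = v^5/2 + 3*v^4 + 35*v^3/8 - 9*v^2/4 - 81*v/8 - 3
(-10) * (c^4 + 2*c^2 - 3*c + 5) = -10*c^4 - 20*c^2 + 30*c - 50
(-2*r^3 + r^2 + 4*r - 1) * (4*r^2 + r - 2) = -8*r^5 + 2*r^4 + 21*r^3 - 2*r^2 - 9*r + 2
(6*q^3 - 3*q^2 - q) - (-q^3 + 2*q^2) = 7*q^3 - 5*q^2 - q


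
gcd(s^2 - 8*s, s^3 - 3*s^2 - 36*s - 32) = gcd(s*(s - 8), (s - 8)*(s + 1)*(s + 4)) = s - 8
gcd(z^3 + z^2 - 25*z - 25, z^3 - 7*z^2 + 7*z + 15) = z^2 - 4*z - 5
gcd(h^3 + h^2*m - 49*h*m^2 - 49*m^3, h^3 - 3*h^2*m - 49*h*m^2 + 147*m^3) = h^2 - 49*m^2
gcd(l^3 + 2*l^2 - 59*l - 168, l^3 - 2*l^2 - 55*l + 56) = l^2 - l - 56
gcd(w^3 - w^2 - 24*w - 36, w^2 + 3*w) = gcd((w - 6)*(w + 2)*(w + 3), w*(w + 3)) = w + 3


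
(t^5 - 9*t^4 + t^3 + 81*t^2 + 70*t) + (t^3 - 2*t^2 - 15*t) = t^5 - 9*t^4 + 2*t^3 + 79*t^2 + 55*t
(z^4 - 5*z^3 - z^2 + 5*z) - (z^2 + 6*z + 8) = z^4 - 5*z^3 - 2*z^2 - z - 8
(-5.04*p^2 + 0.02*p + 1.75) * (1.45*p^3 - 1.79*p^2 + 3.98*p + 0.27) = -7.308*p^5 + 9.0506*p^4 - 17.5575*p^3 - 4.4137*p^2 + 6.9704*p + 0.4725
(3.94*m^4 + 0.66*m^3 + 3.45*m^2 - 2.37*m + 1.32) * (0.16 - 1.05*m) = -4.137*m^5 - 0.0626000000000001*m^4 - 3.5169*m^3 + 3.0405*m^2 - 1.7652*m + 0.2112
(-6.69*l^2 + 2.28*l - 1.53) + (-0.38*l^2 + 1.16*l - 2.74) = -7.07*l^2 + 3.44*l - 4.27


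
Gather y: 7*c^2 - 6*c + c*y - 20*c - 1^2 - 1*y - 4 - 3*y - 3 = 7*c^2 - 26*c + y*(c - 4) - 8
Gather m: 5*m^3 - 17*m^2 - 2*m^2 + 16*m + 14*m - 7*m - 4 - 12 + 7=5*m^3 - 19*m^2 + 23*m - 9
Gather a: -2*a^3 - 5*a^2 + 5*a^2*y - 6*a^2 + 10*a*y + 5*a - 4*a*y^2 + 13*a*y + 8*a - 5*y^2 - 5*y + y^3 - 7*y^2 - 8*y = -2*a^3 + a^2*(5*y - 11) + a*(-4*y^2 + 23*y + 13) + y^3 - 12*y^2 - 13*y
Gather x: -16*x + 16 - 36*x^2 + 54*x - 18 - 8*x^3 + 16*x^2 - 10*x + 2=-8*x^3 - 20*x^2 + 28*x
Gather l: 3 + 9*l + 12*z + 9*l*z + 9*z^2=l*(9*z + 9) + 9*z^2 + 12*z + 3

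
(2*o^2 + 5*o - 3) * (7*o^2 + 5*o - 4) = 14*o^4 + 45*o^3 - 4*o^2 - 35*o + 12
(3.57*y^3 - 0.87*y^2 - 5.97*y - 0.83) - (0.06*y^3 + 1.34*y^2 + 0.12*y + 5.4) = 3.51*y^3 - 2.21*y^2 - 6.09*y - 6.23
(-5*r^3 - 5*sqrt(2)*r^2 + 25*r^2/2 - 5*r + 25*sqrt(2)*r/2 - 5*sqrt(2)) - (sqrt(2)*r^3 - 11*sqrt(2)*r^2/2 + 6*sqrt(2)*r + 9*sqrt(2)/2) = -5*r^3 - sqrt(2)*r^3 + sqrt(2)*r^2/2 + 25*r^2/2 - 5*r + 13*sqrt(2)*r/2 - 19*sqrt(2)/2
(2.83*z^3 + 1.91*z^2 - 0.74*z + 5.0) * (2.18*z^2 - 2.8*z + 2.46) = 6.1694*z^5 - 3.7602*z^4 + 0.000600000000000378*z^3 + 17.6706*z^2 - 15.8204*z + 12.3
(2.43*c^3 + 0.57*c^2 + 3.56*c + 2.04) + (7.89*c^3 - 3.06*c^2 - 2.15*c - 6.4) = 10.32*c^3 - 2.49*c^2 + 1.41*c - 4.36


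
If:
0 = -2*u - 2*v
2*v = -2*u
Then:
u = -v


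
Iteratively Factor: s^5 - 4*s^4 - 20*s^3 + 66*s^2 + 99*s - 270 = (s + 3)*(s^4 - 7*s^3 + s^2 + 63*s - 90) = (s - 3)*(s + 3)*(s^3 - 4*s^2 - 11*s + 30) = (s - 3)*(s - 2)*(s + 3)*(s^2 - 2*s - 15) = (s - 5)*(s - 3)*(s - 2)*(s + 3)*(s + 3)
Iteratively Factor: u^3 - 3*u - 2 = (u + 1)*(u^2 - u - 2) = (u - 2)*(u + 1)*(u + 1)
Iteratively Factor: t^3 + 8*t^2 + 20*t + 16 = (t + 2)*(t^2 + 6*t + 8) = (t + 2)^2*(t + 4)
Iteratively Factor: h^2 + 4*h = (h + 4)*(h)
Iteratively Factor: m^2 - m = (m - 1)*(m)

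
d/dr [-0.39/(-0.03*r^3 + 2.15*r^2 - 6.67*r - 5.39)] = (-0.0351*r^2 + 1.677*r - 2.6013)/(0.03*r^3 - 2.15*r^2 + 6.67*r + 5.39)^2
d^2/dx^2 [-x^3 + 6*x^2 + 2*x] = 12 - 6*x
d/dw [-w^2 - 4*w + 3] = -2*w - 4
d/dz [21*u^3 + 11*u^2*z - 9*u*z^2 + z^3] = 11*u^2 - 18*u*z + 3*z^2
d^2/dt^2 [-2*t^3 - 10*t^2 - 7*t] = -12*t - 20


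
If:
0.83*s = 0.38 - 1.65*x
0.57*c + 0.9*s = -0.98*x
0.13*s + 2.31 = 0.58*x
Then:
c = 3.29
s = -5.16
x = 2.83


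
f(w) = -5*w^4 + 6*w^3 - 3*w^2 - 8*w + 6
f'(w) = -20*w^3 + 18*w^2 - 6*w - 8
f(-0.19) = 7.36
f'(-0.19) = -6.07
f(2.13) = -69.59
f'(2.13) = -132.39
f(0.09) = 5.26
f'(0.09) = -8.41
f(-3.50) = -1010.31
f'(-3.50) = 1091.00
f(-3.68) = -1221.19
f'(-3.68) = 1254.56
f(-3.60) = -1123.82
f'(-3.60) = 1180.00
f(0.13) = 4.92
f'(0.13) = -8.52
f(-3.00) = -564.00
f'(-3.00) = 712.00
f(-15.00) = -273924.00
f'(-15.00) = 71632.00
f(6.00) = -5334.00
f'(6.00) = -3716.00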